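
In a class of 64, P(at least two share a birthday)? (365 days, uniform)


P(all different) = Π(365-i)/365 for i=0..63
= 0.002810
P(match) = 1 - 0.002810 = 0.997190

P ≈ 0.9972 ≈ 99.72%


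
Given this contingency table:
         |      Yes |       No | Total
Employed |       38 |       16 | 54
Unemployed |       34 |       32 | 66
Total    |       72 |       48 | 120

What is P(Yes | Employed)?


P(Yes | Employed) = 38/(38+16) = 38/54 = 19/27

P(Yes|Employed) = 19/27 ≈ 70.37%


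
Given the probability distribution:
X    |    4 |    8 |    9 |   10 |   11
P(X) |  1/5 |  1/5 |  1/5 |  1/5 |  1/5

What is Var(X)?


E[X] = 42/5
E[X²] = 382/5
Var(X) = E[X²] - (E[X])² = 382/5 - 1764/25 = 146/25

Var(X) = 146/25 ≈ 5.8400


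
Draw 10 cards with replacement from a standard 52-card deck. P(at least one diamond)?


P(not a diamond) = 39/52 = 3/4
P(none in 10 draws) = (3/4)^10 = 59049/1048576
P(≥1 diamond) = 1 - 59049/1048576 = 989527/1048576

P = 989527/1048576 ≈ 94.37%


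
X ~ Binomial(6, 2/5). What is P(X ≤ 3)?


P(X ≤ 3) = Σ P(X=i) for i=0..3
P(X=0) = 729/15625
P(X=1) = 2916/15625
P(X=2) = 972/3125
P(X=3) = 864/3125
Sum = 513/625

P(X ≤ 3) = 513/625 ≈ 82.08%


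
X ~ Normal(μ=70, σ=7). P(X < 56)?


z = (56-70)/7 = -2.0
P(Z < -2.0) = 0.0228

P(X < 56) ≈ 0.0228


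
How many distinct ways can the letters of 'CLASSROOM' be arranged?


Letters: 9, freq: {'C': 1, 'L': 1, 'A': 1, 'S': 2, 'R': 1, 'O': 2, 'M': 1}
9!/(1!×1!×1!×2!×1!×2!×1!) = 362880/4 = 90720

90720


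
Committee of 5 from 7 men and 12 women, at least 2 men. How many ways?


Count by #men:
  2M,3W: C(7,2)×C(12,3)=4620
  3M,2W: C(7,3)×C(12,2)=2310
  4M,1W: C(7,4)×C(12,1)=420
  5M,0W: C(7,5)×C(12,0)=21
Total = 7371

7371


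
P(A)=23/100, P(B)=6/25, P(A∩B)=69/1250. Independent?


P(A)×P(B) = 69/1250
P(A∩B) = 69/1250
Equal ✓ → Independent

Yes, independent


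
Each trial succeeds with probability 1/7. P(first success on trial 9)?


Geometric: P(X=9) = (1-p)^(k-1)×p = (6/7)^8×1/7 = 1679616/40353607

P(X=9) = 1679616/40353607 ≈ 4.16%


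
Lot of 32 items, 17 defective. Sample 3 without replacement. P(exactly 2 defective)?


Hypergeometric: C(17,2)×C(15,1)/C(32,3)
= 136×15/4960 = 51/124

P(X=2) = 51/124 ≈ 41.13%


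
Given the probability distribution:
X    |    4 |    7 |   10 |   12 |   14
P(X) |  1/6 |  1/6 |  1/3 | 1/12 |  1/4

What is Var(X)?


E[X] = 29/3
E[X²] = 631/6
Var(X) = E[X²] - (E[X])² = 631/6 - 841/9 = 211/18

Var(X) = 211/18 ≈ 11.7222


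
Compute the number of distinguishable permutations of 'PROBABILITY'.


Letters: 11, freq: {'P': 1, 'R': 1, 'O': 1, 'B': 2, 'A': 1, 'I': 2, 'L': 1, 'T': 1, 'Y': 1}
11!/(1!×1!×1!×2!×1!×2!×1!×1!×1!) = 39916800/4 = 9979200

9979200


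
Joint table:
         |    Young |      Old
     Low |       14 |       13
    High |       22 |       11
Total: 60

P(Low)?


P(Low) = (14+13)/60 = 27/60 = 9/20

P(Low) = 9/20 ≈ 45.00%


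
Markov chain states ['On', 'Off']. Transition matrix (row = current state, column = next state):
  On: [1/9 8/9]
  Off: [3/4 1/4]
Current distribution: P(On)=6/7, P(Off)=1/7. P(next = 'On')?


P(next=On) = Σᵢ P(now=i)×P(i→On)
= 6/7×1/9 + 1/7×3/4
= 2/21 + 3/28 = 17/84

P = 17/84 ≈ 0.2024


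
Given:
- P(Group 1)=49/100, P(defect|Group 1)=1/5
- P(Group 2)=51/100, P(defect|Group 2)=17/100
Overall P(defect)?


P(B) = Σ P(B|Aᵢ)×P(Aᵢ)
  1/5×49/100 = 49/500
  17/100×51/100 = 867/10000
Sum = 1847/10000

P(defect) = 1847/10000 ≈ 18.47%


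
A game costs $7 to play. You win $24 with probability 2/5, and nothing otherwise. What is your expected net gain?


E[gain] = (24-7)×2/5 + (-7)×3/5
= 34/5 - 21/5 = 13/5

Expected net gain = $13/5 ≈ $2.60


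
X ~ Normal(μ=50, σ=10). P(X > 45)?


z = (45-50)/10 = -0.5
P(X > 45) = 1 - P(Z ≤ -0.5) = 1 - 0.3085 = 0.6915

P(X > 45) ≈ 0.6915


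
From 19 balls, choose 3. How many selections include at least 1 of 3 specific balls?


Complement: C(19,3) - C(16,3) = 969 - 560 = 409

409


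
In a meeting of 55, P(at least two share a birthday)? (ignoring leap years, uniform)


P(all different) = Π(365-i)/365 for i=0..54
= 0.013738
P(match) = 1 - 0.013738 = 0.986262

P ≈ 0.9863 ≈ 98.63%


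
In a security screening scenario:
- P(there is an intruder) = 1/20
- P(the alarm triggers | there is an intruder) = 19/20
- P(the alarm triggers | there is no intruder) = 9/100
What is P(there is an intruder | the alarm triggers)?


Using Bayes' theorem:
P(A|B) = P(B|A)·P(A) / P(B)

P(the alarm triggers) = 19/20 × 1/20 + 9/100 × 19/20
= 19/400 + 171/2000 = 133/1000

P(there is an intruder|the alarm triggers) = (19/400) / (133/1000) = 5/14

P(there is an intruder|the alarm triggers) = 5/14 ≈ 35.71%


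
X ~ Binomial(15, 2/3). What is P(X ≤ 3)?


P(X ≤ 3) = Σ P(X=i) for i=0..3
P(X=0) = 1/14348907
P(X=1) = 10/4782969
P(X=2) = 140/4782969
P(X=3) = 3640/14348907
Sum = 4091/14348907

P(X ≤ 3) = 4091/14348907 ≈ 0.03%


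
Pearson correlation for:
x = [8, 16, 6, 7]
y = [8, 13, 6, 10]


n=4, Σx=37, Σy=37, Σxy=378, Σx²=405, Σy²=369
r = (4×378 - 37×37)/√((4×405 - 37²)(4×369 - 37²))
= 143/√(251×107) = 143/√26857 ≈ 143/163.8811 ≈ 0.8726

r ≈ 0.8726


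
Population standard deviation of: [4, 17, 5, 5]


Mean = 31/4
  (4-31/4)²=225/16
  (17-31/4)²=1369/16
  (5-31/4)²=121/16
  (5-31/4)²=121/16
Σ(x-μ)² = 459/4
σ² = (459/4)/4 = 459/16

σ = √(459/16) ≈ 5.3561


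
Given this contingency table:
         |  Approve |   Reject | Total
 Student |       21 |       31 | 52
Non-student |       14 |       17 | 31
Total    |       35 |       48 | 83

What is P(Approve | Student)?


P(Approve | Student) = 21/(21+31) = 21/52

P(Approve|Student) = 21/52 ≈ 40.38%


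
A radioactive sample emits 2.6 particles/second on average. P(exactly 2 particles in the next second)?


Poisson(λ=2.6): P(X=2) = e^(-λ)×λ^k/k!
= e^(-2.6) × 2.6^2 / 2!
≈ 0.07427357821 × 6.76 / 2 ≈ 0.251045

P(X=2) ≈ 0.251045 ≈ 25.10%


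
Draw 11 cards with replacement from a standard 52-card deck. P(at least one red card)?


P(not a red card) = 26/52 = 1/2
P(none in 11 draws) = (1/2)^11 = 1/2048
P(≥1 red card) = 1 - 1/2048 = 2047/2048

P = 2047/2048 ≈ 99.95%


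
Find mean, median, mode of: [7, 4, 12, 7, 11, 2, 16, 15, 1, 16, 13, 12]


Sorted: [1, 2, 4, 7, 7, 11, 12, 12, 13, 15, 16, 16]
Mean = 116/12 = 29/3
Median = 23/2
Freq: {7: 2, 4: 1, 12: 2, 11: 1, 2: 1, 16: 2, 15: 1, 1: 1, 13: 1}
Mode: [7, 12, 16]

Mean=29/3, Median=23/2, Mode=[7, 12, 16]


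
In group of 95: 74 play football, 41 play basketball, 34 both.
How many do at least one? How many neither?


|A∪B| = 74+41-34 = 81
Neither = 95-81 = 14

At least one: 81; Neither: 14


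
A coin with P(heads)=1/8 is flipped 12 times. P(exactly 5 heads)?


Binomial: P(X=5) = C(12,5)×p^5×(1-p)^7
= 792 × 1/32768 × 823543/2097152 = 81530757/8589934592

P(X=5) = 81530757/8589934592 ≈ 0.95%


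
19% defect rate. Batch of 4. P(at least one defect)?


P(all good) = (81/100)^4 = 43046721/100000000
P(≥1 defect) = 56953279/100000000

P = 56953279/100000000 ≈ 56.95%


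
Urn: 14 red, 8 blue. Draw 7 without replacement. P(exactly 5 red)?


Hypergeometric: C(14,5)×C(8,2)/C(22,7)
= 2002×28/170544 = 637/1938

P(X=5) = 637/1938 ≈ 32.87%


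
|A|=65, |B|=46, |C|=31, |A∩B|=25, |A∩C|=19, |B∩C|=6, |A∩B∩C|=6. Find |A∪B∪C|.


|A∪B∪C| = 65+46+31-25-19-6+6 = 98

|A∪B∪C| = 98


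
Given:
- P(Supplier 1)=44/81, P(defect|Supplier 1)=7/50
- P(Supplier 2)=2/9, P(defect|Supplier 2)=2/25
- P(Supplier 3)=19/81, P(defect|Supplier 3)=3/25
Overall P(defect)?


P(B) = Σ P(B|Aᵢ)×P(Aᵢ)
  7/50×44/81 = 154/2025
  2/25×2/9 = 4/225
  3/25×19/81 = 19/675
Sum = 247/2025

P(defect) = 247/2025 ≈ 12.20%


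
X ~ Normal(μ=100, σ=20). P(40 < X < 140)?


z₁=(40-100)/20=-3.0, z₂=(140-100)/20=2.0
P = Φ(2.0) - Φ(-3.0) = 0.977250 - 0.001350 = 0.975900 ≈ 0.9759

P(40 < X < 140) ≈ 0.9759


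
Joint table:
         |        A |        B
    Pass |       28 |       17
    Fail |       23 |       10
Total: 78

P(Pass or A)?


P(Pass∨A) = P(Pass) + P(A) - P(Pass∧A)
= (45 + 51 - 28)/78 = 68/78 = 34/39

P = 34/39 ≈ 87.18%


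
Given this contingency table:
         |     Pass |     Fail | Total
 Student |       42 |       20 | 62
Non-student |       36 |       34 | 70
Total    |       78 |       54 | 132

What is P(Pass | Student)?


P(Pass | Student) = 42/(42+20) = 42/62 = 21/31

P(Pass|Student) = 21/31 ≈ 67.74%


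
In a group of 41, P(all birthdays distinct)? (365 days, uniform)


P(all different) = Π(365-i)/365 for i=0..40
= (365/365)×(364/365)×...×(325/365)
= 0.096848

P ≈ 0.0968 ≈ 9.68%


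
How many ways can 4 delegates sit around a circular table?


Circular arrangements of 4 distinct objects: fix one position to break rotational symmetry.
(n-1)! = 3! = 6

6


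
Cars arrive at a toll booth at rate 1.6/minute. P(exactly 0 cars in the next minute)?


Poisson(λ=1.6): P(X=0) = e^(-λ)×λ^k/k!
= e^(-1.6) × 1.6^0 / 0!
≈ 0.201896518 × 1 / 1 ≈ 0.201897

P(X=0) ≈ 0.201897 ≈ 20.19%


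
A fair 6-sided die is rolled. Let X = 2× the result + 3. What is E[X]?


E[die] = (1+6)/2 = 7/2
E[X] = 2×7/2 + 3 = 10

E[X] = 10


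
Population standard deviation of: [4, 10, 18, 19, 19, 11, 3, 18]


Mean = 102/8 = 51/4
  (4-51/4)²=1225/16
  (10-51/4)²=121/16
  (18-51/4)²=441/16
  (19-51/4)²=625/16
  (19-51/4)²=625/16
  (11-51/4)²=49/16
  (3-51/4)²=1521/16
  (18-51/4)²=441/16
Σ(x-μ)² = 631/2
σ² = (631/2)/8 = 631/16

σ = √(631/16) ≈ 6.2799


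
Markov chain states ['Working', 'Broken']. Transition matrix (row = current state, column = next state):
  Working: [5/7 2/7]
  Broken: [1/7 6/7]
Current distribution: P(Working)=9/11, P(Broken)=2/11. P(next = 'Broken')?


P(next=Broken) = Σᵢ P(now=i)×P(i→Broken)
= 9/11×2/7 + 2/11×6/7
= 18/77 + 12/77 = 30/77

P = 30/77 ≈ 0.3896


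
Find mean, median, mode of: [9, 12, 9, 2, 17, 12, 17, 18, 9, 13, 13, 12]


Sorted: [2, 9, 9, 9, 12, 12, 12, 13, 13, 17, 17, 18]
Mean = 143/12
Median = 12
Freq: {9: 3, 12: 3, 2: 1, 17: 2, 18: 1, 13: 2}
Mode: [9, 12]

Mean=143/12, Median=12, Mode=[9, 12]


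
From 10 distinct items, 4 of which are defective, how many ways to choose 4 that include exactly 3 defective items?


Choose 3 of the 4 defective items and 1 of the other 6 items:
C(4,3)×C(6,1) = 4×6 = 24

24


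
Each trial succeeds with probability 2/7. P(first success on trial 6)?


Geometric: P(X=6) = (1-p)^(k-1)×p = (5/7)^5×2/7 = 6250/117649

P(X=6) = 6250/117649 ≈ 5.31%


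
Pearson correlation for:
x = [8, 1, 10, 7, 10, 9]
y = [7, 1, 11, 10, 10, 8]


n=6, Σx=45, Σy=47, Σxy=409, Σx²=395, Σy²=435
r = (6×409 - 45×47)/√((6×395 - 45²)(6×435 - 47²))
= 339/√(345×401) = 339/√138345 ≈ 339/371.9476 ≈ 0.9114

r ≈ 0.9114


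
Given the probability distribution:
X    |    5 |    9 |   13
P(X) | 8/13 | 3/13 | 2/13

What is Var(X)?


E[X] = 93/13
E[X²] = 781/13
Var(X) = E[X²] - (E[X])² = 781/13 - 8649/169 = 1504/169

Var(X) = 1504/169 ≈ 8.8994


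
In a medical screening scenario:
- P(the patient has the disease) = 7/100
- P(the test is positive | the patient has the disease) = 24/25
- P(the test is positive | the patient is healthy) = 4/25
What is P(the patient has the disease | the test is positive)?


Using Bayes' theorem:
P(A|B) = P(B|A)·P(A) / P(B)

P(the test is positive) = 24/25 × 7/100 + 4/25 × 93/100
= 42/625 + 93/625 = 27/125

P(the patient has the disease|the test is positive) = (42/625) / (27/125) = 14/45

P(the patient has the disease|the test is positive) = 14/45 ≈ 31.11%


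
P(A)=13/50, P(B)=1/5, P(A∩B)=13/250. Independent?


P(A)×P(B) = 13/250
P(A∩B) = 13/250
Equal ✓ → Independent

Yes, independent


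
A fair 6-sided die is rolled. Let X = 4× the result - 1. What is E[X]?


E[die] = (1+6)/2 = 7/2
E[X] = 4×7/2 - 1 = 13

E[X] = 13


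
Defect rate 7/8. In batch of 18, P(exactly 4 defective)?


Binomial: P(X=4) = C(18,4)×p^4×(1-p)^14
= 3060 × 2401/4096 × 1/4398046511104 = 1836765/4503599627370496

P(X=4) = 1836765/4503599627370496 ≈ 0.00%


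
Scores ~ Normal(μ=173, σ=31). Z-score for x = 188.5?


z = (x - μ)/σ = (188.5 - 173)/31 = 0.5

z = 0.5


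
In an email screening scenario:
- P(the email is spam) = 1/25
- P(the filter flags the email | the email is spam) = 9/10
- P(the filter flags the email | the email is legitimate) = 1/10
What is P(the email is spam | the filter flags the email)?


Using Bayes' theorem:
P(A|B) = P(B|A)·P(A) / P(B)

P(the filter flags the email) = 9/10 × 1/25 + 1/10 × 24/25
= 9/250 + 12/125 = 33/250

P(the email is spam|the filter flags the email) = (9/250) / (33/250) = 3/11

P(the email is spam|the filter flags the email) = 3/11 ≈ 27.27%


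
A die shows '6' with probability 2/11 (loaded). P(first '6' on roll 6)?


Geometric: P(X=6) = (1-p)^(k-1)×p = (9/11)^5×2/11 = 118098/1771561

P(X=6) = 118098/1771561 ≈ 6.67%


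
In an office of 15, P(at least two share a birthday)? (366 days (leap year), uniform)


P(all different) = Π(366-i)/366 for i=0..14
= 0.747702
P(match) = 1 - 0.747702 = 0.252298

P ≈ 0.2523 ≈ 25.23%


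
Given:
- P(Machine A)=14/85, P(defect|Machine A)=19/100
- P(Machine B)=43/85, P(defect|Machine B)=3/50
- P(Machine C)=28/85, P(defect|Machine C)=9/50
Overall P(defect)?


P(B) = Σ P(B|Aᵢ)×P(Aᵢ)
  19/100×14/85 = 133/4250
  3/50×43/85 = 129/4250
  9/50×28/85 = 126/2125
Sum = 257/2125

P(defect) = 257/2125 ≈ 12.09%


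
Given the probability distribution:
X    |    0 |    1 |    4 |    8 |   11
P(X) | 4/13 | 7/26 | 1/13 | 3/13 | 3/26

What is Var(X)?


E[X] = 48/13
E[X²] = 393/13
Var(X) = E[X²] - (E[X])² = 393/13 - 2304/169 = 2805/169

Var(X) = 2805/169 ≈ 16.5976


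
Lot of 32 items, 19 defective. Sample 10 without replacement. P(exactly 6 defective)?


Hypergeometric: C(19,6)×C(13,4)/C(32,10)
= 27132×715/64512240 = 24871/82708

P(X=6) = 24871/82708 ≈ 30.07%


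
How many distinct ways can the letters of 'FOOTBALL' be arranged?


Letters: 8, freq: {'F': 1, 'O': 2, 'T': 1, 'B': 1, 'A': 1, 'L': 2}
8!/(1!×2!×1!×1!×1!×2!) = 40320/4 = 10080

10080


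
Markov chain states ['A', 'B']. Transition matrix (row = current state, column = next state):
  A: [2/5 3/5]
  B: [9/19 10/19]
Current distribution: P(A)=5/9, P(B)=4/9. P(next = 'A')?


P(next=A) = Σᵢ P(now=i)×P(i→A)
= 5/9×2/5 + 4/9×9/19
= 2/9 + 4/19 = 74/171

P = 74/171 ≈ 0.4327


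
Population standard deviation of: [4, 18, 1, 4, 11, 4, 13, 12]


Mean = 67/8
  (4-67/8)²=1225/64
  (18-67/8)²=5929/64
  (1-67/8)²=3481/64
  (4-67/8)²=1225/64
  (11-67/8)²=441/64
  (4-67/8)²=1225/64
  (13-67/8)²=1369/64
  (12-67/8)²=841/64
Σ(x-μ)² = 1967/8
σ² = (1967/8)/8 = 1967/64

σ = √(1967/64) ≈ 5.5439


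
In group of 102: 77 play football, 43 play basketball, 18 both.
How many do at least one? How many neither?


|A∪B| = 77+43-18 = 102
Neither = 102-102 = 0

At least one: 102; Neither: 0


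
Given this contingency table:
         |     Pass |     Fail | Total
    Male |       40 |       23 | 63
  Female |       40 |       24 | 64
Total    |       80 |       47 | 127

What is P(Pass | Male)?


P(Pass | Male) = 40/(40+23) = 40/63

P(Pass|Male) = 40/63 ≈ 63.49%


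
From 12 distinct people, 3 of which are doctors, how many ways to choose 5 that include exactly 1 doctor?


Choose 1 of the 3 doctors and 4 of the other 9 people:
C(3,1)×C(9,4) = 3×126 = 378

378


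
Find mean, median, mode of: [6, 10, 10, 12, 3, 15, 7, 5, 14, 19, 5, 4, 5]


Sorted: [3, 4, 5, 5, 5, 6, 7, 10, 10, 12, 14, 15, 19]
Mean = 115/13
Median = 7
Freq: {6: 1, 10: 2, 12: 1, 3: 1, 15: 1, 7: 1, 5: 3, 14: 1, 19: 1, 4: 1}
Mode: [5]

Mean=115/13, Median=7, Mode=5


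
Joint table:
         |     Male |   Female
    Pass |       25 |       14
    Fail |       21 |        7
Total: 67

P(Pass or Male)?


P(Pass∨Male) = P(Pass) + P(Male) - P(Pass∧Male)
= (39 + 46 - 25)/67 = 60/67

P = 60/67 ≈ 89.55%


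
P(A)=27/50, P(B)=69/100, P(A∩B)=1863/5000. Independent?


P(A)×P(B) = 1863/5000
P(A∩B) = 1863/5000
Equal ✓ → Independent

Yes, independent


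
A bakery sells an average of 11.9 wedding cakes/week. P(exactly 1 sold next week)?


Poisson(λ=11.9): P(X=1) = e^(-λ)×λ^k/k!
= e^(-11.9) × 11.9^1 / 1!
≈ 6.790404807e-06 × 11.9 / 1 ≈ 0.000081

P(X=1) ≈ 0.000081 ≈ 0.01%


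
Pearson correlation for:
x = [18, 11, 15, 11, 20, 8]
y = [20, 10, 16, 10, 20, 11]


n=6, Σx=83, Σy=87, Σxy=1308, Σx²=1255, Σy²=1377
r = (6×1308 - 83×87)/√((6×1255 - 83²)(6×1377 - 87²))
= 627/√(641×693) = 627/√444213 ≈ 627/666.4931 ≈ 0.9407

r ≈ 0.9407


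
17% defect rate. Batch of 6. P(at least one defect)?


P(all good) = (83/100)^6 = 326940373369/1000000000000
P(≥1 defect) = 673059626631/1000000000000

P = 673059626631/1000000000000 ≈ 67.31%


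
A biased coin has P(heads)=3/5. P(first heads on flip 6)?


Geometric: P(X=6) = (1-p)^(k-1)×p = (2/5)^5×3/5 = 96/15625

P(X=6) = 96/15625 ≈ 0.61%


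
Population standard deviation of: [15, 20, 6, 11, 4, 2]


Mean = 58/6 = 29/3
  (15-29/3)²=256/9
  (20-29/3)²=961/9
  (6-29/3)²=121/9
  (11-29/3)²=16/9
  (4-29/3)²=289/9
  (2-29/3)²=529/9
Σ(x-μ)² = 724/3
σ² = (724/3)/6 = 362/9

σ = √(362/9) ≈ 6.3421


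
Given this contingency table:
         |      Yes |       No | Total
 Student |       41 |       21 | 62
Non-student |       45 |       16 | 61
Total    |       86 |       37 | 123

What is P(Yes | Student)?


P(Yes | Student) = 41/(41+21) = 41/62

P(Yes|Student) = 41/62 ≈ 66.13%


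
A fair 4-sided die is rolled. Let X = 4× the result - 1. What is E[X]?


E[die] = (1+4)/2 = 5/2
E[X] = 4×5/2 - 1 = 9

E[X] = 9


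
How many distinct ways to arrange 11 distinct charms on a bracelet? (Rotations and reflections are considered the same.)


Free circular arrangements: rotations and reflections both identified.
(n-1)!/2 = 10!/2 = 3628800/2 = 1814400

1814400


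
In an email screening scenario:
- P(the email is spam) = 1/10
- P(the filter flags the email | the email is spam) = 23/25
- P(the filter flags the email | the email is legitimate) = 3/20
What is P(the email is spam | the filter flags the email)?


Using Bayes' theorem:
P(A|B) = P(B|A)·P(A) / P(B)

P(the filter flags the email) = 23/25 × 1/10 + 3/20 × 9/10
= 23/250 + 27/200 = 227/1000

P(the email is spam|the filter flags the email) = (23/250) / (227/1000) = 92/227

P(the email is spam|the filter flags the email) = 92/227 ≈ 40.53%


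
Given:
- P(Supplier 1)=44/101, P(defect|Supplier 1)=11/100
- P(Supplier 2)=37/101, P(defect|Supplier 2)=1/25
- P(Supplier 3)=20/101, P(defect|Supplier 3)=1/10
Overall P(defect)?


P(B) = Σ P(B|Aᵢ)×P(Aᵢ)
  11/100×44/101 = 121/2525
  1/25×37/101 = 37/2525
  1/10×20/101 = 2/101
Sum = 208/2525

P(defect) = 208/2525 ≈ 8.24%


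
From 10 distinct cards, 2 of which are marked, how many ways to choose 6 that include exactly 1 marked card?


Choose 1 of the 2 marked cards and 5 of the other 8 cards:
C(2,1)×C(8,5) = 2×56 = 112

112


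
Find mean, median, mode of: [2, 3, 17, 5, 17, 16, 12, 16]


Sorted: [2, 3, 5, 12, 16, 16, 17, 17]
Mean = 88/8 = 11
Median = 14
Freq: {2: 1, 3: 1, 17: 2, 5: 1, 16: 2, 12: 1}
Mode: [16, 17]

Mean=11, Median=14, Mode=[16, 17]


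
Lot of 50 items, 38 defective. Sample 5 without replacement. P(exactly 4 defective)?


Hypergeometric: C(38,4)×C(12,1)/C(50,5)
= 73815×12/2118760 = 6327/15134

P(X=4) = 6327/15134 ≈ 41.81%


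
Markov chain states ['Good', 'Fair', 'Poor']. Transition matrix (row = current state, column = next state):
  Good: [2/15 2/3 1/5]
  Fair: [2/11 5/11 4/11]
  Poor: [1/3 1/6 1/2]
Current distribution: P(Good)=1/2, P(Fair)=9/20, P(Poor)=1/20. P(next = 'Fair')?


P(next=Fair) = Σᵢ P(now=i)×P(i→Fair)
= 1/2×2/3 + 9/20×5/11 + 1/20×1/6
= 1/3 + 9/44 + 1/120 = 721/1320

P = 721/1320 ≈ 0.5462


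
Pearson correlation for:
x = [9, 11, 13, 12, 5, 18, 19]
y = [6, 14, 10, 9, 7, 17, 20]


n=7, Σx=87, Σy=83, Σxy=1167, Σx²=1225, Σy²=1151
r = (7×1167 - 87×83)/√((7×1225 - 87²)(7×1151 - 83²))
= 948/√(1006×1168) = 948/√1175008 ≈ 948/1083.9779 ≈ 0.8746

r ≈ 0.8746


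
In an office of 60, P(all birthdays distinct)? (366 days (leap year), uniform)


P(all different) = Π(366-i)/366 for i=0..59
= (366/366)×(365/366)×...×(307/366)
= 0.005966

P ≈ 0.0060 ≈ 0.60%


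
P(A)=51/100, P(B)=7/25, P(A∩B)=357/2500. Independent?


P(A)×P(B) = 357/2500
P(A∩B) = 357/2500
Equal ✓ → Independent

Yes, independent


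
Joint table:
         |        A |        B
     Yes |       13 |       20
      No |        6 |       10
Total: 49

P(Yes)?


P(Yes) = (13+20)/49 = 33/49

P(Yes) = 33/49 ≈ 67.35%


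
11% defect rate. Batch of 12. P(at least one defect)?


P(all good) = (89/100)^12 = 246990403565262140303521/1000000000000000000000000
P(≥1 defect) = 753009596434737859696479/1000000000000000000000000

P = 753009596434737859696479/1000000000000000000000000 ≈ 75.30%


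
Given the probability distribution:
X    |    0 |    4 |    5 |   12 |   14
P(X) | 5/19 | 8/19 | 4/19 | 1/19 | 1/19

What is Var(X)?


E[X] = 78/19
E[X²] = 568/19
Var(X) = E[X²] - (E[X])² = 568/19 - 6084/361 = 4708/361

Var(X) = 4708/361 ≈ 13.0416


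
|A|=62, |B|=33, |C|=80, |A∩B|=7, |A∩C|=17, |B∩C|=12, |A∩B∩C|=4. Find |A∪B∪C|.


|A∪B∪C| = 62+33+80-7-17-12+4 = 143

|A∪B∪C| = 143


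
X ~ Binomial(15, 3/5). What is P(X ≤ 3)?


P(X ≤ 3) = Σ P(X=i) for i=0..3
P(X=0) = 32768/30517578125
P(X=1) = 147456/6103515625
P(X=2) = 1548288/6103515625
P(X=3) = 10063872/6103515625
Sum = 58830848/30517578125

P(X ≤ 3) = 58830848/30517578125 ≈ 0.19%


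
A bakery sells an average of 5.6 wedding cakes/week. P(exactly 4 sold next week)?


Poisson(λ=5.6): P(X=4) = e^(-λ)×λ^k/k!
= e^(-5.6) × 5.6^4 / 4!
≈ 0.003697863716 × 983.4496 / 24 ≈ 0.151528

P(X=4) ≈ 0.151528 ≈ 15.15%


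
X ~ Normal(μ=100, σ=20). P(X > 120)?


z = (120-100)/20 = 1.0
P(X > 120) = 1 - P(Z ≤ 1.0) = 1 - 0.8413 = 0.1587

P(X > 120) ≈ 0.1587


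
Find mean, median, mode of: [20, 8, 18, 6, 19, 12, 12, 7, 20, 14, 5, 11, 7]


Sorted: [5, 6, 7, 7, 8, 11, 12, 12, 14, 18, 19, 20, 20]
Mean = 159/13
Median = 12
Freq: {20: 2, 8: 1, 18: 1, 6: 1, 19: 1, 12: 2, 7: 2, 14: 1, 5: 1, 11: 1}
Mode: [7, 12, 20]

Mean=159/13, Median=12, Mode=[7, 12, 20]


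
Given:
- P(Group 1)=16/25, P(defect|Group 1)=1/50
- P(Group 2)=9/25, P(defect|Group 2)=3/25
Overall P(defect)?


P(B) = Σ P(B|Aᵢ)×P(Aᵢ)
  1/50×16/25 = 8/625
  3/25×9/25 = 27/625
Sum = 7/125

P(defect) = 7/125 ≈ 5.60%


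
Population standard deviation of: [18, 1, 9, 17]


Mean = 45/4
  (18-45/4)²=729/16
  (1-45/4)²=1681/16
  (9-45/4)²=81/16
  (17-45/4)²=529/16
Σ(x-μ)² = 755/4
σ² = (755/4)/4 = 755/16

σ = √(755/16) ≈ 6.8693


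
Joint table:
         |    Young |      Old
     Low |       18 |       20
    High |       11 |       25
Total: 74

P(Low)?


P(Low) = (18+20)/74 = 38/74 = 19/37

P(Low) = 19/37 ≈ 51.35%


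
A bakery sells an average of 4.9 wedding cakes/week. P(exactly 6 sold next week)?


Poisson(λ=4.9): P(X=6) = e^(-λ)×λ^k/k!
= e^(-4.9) × 4.9^6 / 6!
≈ 0.007446583071 × 13841.287201 / 720 ≈ 0.143153

P(X=6) ≈ 0.143153 ≈ 14.32%


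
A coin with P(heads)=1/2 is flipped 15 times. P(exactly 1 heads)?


Binomial: P(X=1) = C(15,1)×p^1×(1-p)^14
= 15 × 1/2 × 1/16384 = 15/32768

P(X=1) = 15/32768 ≈ 0.05%


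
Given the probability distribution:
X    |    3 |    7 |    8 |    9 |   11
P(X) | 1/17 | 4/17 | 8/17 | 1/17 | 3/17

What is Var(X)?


E[X] = 137/17
E[X²] = 1161/17
Var(X) = E[X²] - (E[X])² = 1161/17 - 18769/289 = 968/289

Var(X) = 968/289 ≈ 3.3495


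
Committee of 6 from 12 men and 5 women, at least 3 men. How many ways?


Count by #men:
  3M,3W: C(12,3)×C(5,3)=2200
  4M,2W: C(12,4)×C(5,2)=4950
  5M,1W: C(12,5)×C(5,1)=3960
  6M,0W: C(12,6)×C(5,0)=924
Total = 12034

12034


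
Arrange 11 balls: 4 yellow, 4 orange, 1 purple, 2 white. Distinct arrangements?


11!/(4!×4!×1!×2!) = 34650

34650


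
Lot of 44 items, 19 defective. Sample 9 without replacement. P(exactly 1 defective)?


Hypergeometric: C(19,1)×C(25,8)/C(44,9)
= 19×1081575/708930508 = 98325/3392012

P(X=1) = 98325/3392012 ≈ 2.90%


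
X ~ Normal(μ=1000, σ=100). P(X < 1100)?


z = (1100-1000)/100 = 1.0
P(Z < 1.0) = 0.8413

P(X < 1100) ≈ 0.8413


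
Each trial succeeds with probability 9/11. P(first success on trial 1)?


Geometric: P(X=1) = (1-p)^(k-1)×p = (2/11)^0×9/11 = 9/11

P(X=1) = 9/11 ≈ 81.82%


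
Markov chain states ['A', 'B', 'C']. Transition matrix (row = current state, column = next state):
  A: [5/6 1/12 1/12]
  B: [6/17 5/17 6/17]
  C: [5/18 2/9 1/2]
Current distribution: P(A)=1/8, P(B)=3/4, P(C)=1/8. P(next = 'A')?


P(next=A) = Σᵢ P(now=i)×P(i→A)
= 1/8×5/6 + 3/4×6/17 + 1/8×5/18
= 5/48 + 9/34 + 5/144 = 247/612

P = 247/612 ≈ 0.4036


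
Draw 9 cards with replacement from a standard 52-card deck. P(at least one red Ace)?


P(not a red Ace) = 50/52 = 25/26
P(none in 9 draws) = (25/26)^9 = 3814697265625/5429503678976
P(≥1 red Ace) = 1 - 3814697265625/5429503678976 = 1614806413351/5429503678976

P = 1614806413351/5429503678976 ≈ 29.74%


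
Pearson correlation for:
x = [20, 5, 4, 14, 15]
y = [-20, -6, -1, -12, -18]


n=5, Σx=58, Σy=-57, Σxy=-872, Σx²=862, Σy²=905
r = (5×(-872) - 58×(-57))/√((5×862 - 58²)(5×905 - (-57)²))
= -1054/√(946×1276) = -1054/√1207096 ≈ -1054/1098.6792 ≈ -0.9593

r ≈ -0.9593


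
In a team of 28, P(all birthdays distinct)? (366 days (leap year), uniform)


P(all different) = Π(366-i)/366 for i=0..27
= (366/366)×(365/366)×...×(339/366)
= 0.346570

P ≈ 0.3466 ≈ 34.66%


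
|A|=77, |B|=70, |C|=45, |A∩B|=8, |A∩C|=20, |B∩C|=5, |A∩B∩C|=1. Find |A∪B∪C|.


|A∪B∪C| = 77+70+45-8-20-5+1 = 160

|A∪B∪C| = 160


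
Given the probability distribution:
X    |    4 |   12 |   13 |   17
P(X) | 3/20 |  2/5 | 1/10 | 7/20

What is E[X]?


E[X] = Σ x·P(X=x)
= (4)×(3/20) + (12)×(2/5) + (13)×(1/10) + (17)×(7/20)
= 253/20

E[X] = 253/20


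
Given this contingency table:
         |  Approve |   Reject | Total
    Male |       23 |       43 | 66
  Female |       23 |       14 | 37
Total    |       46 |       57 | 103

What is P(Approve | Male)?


P(Approve | Male) = 23/(23+43) = 23/66

P(Approve|Male) = 23/66 ≈ 34.85%


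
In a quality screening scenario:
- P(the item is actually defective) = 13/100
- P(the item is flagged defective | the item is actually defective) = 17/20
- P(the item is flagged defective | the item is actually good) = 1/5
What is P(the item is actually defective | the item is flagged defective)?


Using Bayes' theorem:
P(A|B) = P(B|A)·P(A) / P(B)

P(the item is flagged defective) = 17/20 × 13/100 + 1/5 × 87/100
= 221/2000 + 87/500 = 569/2000

P(the item is actually defective|the item is flagged defective) = (221/2000) / (569/2000) = 221/569

P(the item is actually defective|the item is flagged defective) = 221/569 ≈ 38.84%


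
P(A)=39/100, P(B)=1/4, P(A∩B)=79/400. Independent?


P(A)×P(B) = 39/400
P(A∩B) = 79/400
Not equal → NOT independent

No, not independent


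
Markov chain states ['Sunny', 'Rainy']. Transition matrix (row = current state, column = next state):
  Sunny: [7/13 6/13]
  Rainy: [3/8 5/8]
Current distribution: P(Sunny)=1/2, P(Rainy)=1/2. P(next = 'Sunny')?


P(next=Sunny) = Σᵢ P(now=i)×P(i→Sunny)
= 1/2×7/13 + 1/2×3/8
= 7/26 + 3/16 = 95/208

P = 95/208 ≈ 0.4567


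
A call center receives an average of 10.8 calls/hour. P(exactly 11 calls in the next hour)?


Poisson(λ=10.8): P(X=11) = e^(-λ)×λ^k/k!
= e^(-10.8) × 10.8^11 / 11!
≈ 2.039950341e-05 × 233163899705 / 39916800 ≈ 0.119159

P(X=11) ≈ 0.119159 ≈ 11.92%


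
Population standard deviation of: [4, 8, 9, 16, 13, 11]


Mean = 61/6
  (4-61/6)²=1369/36
  (8-61/6)²=169/36
  (9-61/6)²=49/36
  (16-61/6)²=1225/36
  (13-61/6)²=289/36
  (11-61/6)²=25/36
Σ(x-μ)² = 521/6
σ² = (521/6)/6 = 521/36

σ = √(521/36) ≈ 3.8042


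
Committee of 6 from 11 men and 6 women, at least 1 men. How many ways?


Count by #men:
  1M,5W: C(11,1)×C(6,5)=66
  2M,4W: C(11,2)×C(6,4)=825
  3M,3W: C(11,3)×C(6,3)=3300
  4M,2W: C(11,4)×C(6,2)=4950
  5M,1W: C(11,5)×C(6,1)=2772
  6M,0W: C(11,6)×C(6,0)=462
Total = 12375

12375


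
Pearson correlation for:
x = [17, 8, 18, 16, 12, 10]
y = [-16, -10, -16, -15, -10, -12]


n=6, Σx=81, Σy=-79, Σxy=-1120, Σx²=1177, Σy²=1081
r = (6×(-1120) - 81×(-79))/√((6×1177 - 81²)(6×1081 - (-79)²))
= -321/√(501×245) = -321/√122745 ≈ -321/350.3498 ≈ -0.9162

r ≈ -0.9162


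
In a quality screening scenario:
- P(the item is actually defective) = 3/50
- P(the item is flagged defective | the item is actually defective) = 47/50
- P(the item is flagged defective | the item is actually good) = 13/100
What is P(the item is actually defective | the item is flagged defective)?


Using Bayes' theorem:
P(A|B) = P(B|A)·P(A) / P(B)

P(the item is flagged defective) = 47/50 × 3/50 + 13/100 × 47/50
= 141/2500 + 611/5000 = 893/5000

P(the item is actually defective|the item is flagged defective) = (141/2500) / (893/5000) = 6/19

P(the item is actually defective|the item is flagged defective) = 6/19 ≈ 31.58%


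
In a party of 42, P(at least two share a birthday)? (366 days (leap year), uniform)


P(all different) = Π(366-i)/366 for i=0..41
= 0.086572
P(match) = 1 - 0.086572 = 0.913428

P ≈ 0.9134 ≈ 91.34%


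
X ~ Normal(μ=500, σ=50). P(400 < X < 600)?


z₁=(400-500)/50=-2.0, z₂=(600-500)/50=2.0
P = Φ(2.0) - Φ(-2.0) = 0.977250 - 0.022750 = 0.954500 ≈ 0.9545

P(400 < X < 600) ≈ 0.9545


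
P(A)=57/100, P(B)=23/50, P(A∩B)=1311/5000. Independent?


P(A)×P(B) = 1311/5000
P(A∩B) = 1311/5000
Equal ✓ → Independent

Yes, independent


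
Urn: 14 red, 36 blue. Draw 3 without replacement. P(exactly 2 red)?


Hypergeometric: C(14,2)×C(36,1)/C(50,3)
= 91×36/19600 = 117/700

P(X=2) = 117/700 ≈ 16.71%


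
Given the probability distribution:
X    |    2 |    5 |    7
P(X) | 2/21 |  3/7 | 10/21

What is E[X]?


E[X] = Σ x·P(X=x)
= (2)×(2/21) + (5)×(3/7) + (7)×(10/21)
= 17/3

E[X] = 17/3


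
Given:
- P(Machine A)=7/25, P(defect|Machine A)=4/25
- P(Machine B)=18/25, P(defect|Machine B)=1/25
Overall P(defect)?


P(B) = Σ P(B|Aᵢ)×P(Aᵢ)
  4/25×7/25 = 28/625
  1/25×18/25 = 18/625
Sum = 46/625

P(defect) = 46/625 ≈ 7.36%


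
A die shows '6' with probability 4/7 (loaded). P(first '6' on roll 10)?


Geometric: P(X=10) = (1-p)^(k-1)×p = (3/7)^9×4/7 = 78732/282475249

P(X=10) = 78732/282475249 ≈ 0.03%


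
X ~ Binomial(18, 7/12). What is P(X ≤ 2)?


P(X ≤ 2) = Σ P(X=i) for i=0..2
P(X=0) = 3814697265625/26623333280885243904
P(X=1) = 5340576171875/1479074071160291328
P(X=2) = 127105712890625/2958148142320582656
Sum = 155487060546875/3327916660110655488

P(X ≤ 2) = 155487060546875/3327916660110655488 ≈ 0.00%


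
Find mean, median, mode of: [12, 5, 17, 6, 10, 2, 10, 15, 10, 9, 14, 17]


Sorted: [2, 5, 6, 9, 10, 10, 10, 12, 14, 15, 17, 17]
Mean = 127/12
Median = 10
Freq: {12: 1, 5: 1, 17: 2, 6: 1, 10: 3, 2: 1, 15: 1, 9: 1, 14: 1}
Mode: [10]

Mean=127/12, Median=10, Mode=10


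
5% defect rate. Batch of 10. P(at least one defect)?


P(all good) = (19/20)^10 = 6131066257801/10240000000000
P(≥1 defect) = 4108933742199/10240000000000

P = 4108933742199/10240000000000 ≈ 40.13%


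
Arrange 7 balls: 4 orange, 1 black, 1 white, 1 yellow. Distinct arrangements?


7!/(4!×1!×1!×1!) = 210

210


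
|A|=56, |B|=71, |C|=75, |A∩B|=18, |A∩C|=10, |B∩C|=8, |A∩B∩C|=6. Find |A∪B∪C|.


|A∪B∪C| = 56+71+75-18-10-8+6 = 172

|A∪B∪C| = 172


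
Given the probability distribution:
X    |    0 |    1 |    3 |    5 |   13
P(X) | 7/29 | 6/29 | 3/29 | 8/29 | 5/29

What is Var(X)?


E[X] = 120/29
E[X²] = 1078/29
Var(X) = E[X²] - (E[X])² = 1078/29 - 14400/841 = 16862/841

Var(X) = 16862/841 ≈ 20.0499


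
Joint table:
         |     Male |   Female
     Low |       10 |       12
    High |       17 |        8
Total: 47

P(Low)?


P(Low) = (10+12)/47 = 22/47

P(Low) = 22/47 ≈ 46.81%


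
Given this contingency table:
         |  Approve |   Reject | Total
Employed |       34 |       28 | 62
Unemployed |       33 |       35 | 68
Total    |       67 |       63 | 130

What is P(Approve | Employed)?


P(Approve | Employed) = 34/(34+28) = 34/62 = 17/31

P(Approve|Employed) = 17/31 ≈ 54.84%


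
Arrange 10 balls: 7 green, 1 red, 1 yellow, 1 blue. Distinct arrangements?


10!/(7!×1!×1!×1!) = 720

720


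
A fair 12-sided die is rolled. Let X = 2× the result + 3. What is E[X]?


E[die] = (1+12)/2 = 13/2
E[X] = 2×13/2 + 3 = 16

E[X] = 16


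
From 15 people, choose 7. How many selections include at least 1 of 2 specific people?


Complement: C(15,7) - C(13,7) = 6435 - 1716 = 4719

4719


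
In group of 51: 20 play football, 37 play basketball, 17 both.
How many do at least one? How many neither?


|A∪B| = 20+37-17 = 40
Neither = 51-40 = 11

At least one: 40; Neither: 11


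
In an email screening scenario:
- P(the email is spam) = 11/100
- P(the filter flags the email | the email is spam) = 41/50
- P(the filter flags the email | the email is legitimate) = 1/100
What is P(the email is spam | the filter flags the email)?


Using Bayes' theorem:
P(A|B) = P(B|A)·P(A) / P(B)

P(the filter flags the email) = 41/50 × 11/100 + 1/100 × 89/100
= 451/5000 + 89/10000 = 991/10000

P(the email is spam|the filter flags the email) = (451/5000) / (991/10000) = 902/991

P(the email is spam|the filter flags the email) = 902/991 ≈ 91.02%


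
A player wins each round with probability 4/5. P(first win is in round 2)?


Geometric: P(X=2) = (1-p)^(k-1)×p = (1/5)^1×4/5 = 4/25

P(X=2) = 4/25 ≈ 16.00%


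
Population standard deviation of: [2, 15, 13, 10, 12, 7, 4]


Mean = 63/7 = 9
  (2-9)²=49
  (15-9)²=36
  (13-9)²=16
  (10-9)²=1
  (12-9)²=9
  (7-9)²=4
  (4-9)²=25
Σ(x-μ)² = 140
σ² = 140/7 = 20

σ = √(20) ≈ 4.4721


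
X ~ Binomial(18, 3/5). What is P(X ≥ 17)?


P(X ≥ 17) = Σ P(X=i) for i=17..18
P(X=17) = 4649045868/3814697265625
P(X=18) = 387420489/3814697265625
Sum = 5036466357/3814697265625

P(X ≥ 17) = 5036466357/3814697265625 ≈ 0.13%


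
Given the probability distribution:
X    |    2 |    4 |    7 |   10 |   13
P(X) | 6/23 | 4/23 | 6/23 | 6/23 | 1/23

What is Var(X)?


E[X] = 143/23
E[X²] = 1151/23
Var(X) = E[X²] - (E[X])² = 1151/23 - 20449/529 = 6024/529

Var(X) = 6024/529 ≈ 11.3875


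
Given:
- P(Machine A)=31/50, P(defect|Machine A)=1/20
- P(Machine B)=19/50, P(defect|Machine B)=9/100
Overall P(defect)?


P(B) = Σ P(B|Aᵢ)×P(Aᵢ)
  1/20×31/50 = 31/1000
  9/100×19/50 = 171/5000
Sum = 163/2500

P(defect) = 163/2500 ≈ 6.52%


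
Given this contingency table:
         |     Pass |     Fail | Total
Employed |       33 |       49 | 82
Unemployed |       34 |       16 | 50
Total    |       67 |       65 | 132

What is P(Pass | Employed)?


P(Pass | Employed) = 33/(33+49) = 33/82

P(Pass|Employed) = 33/82 ≈ 40.24%


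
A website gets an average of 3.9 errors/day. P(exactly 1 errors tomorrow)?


Poisson(λ=3.9): P(X=1) = e^(-λ)×λ^k/k!
= e^(-3.9) × 3.9^1 / 1!
≈ 0.02024191145 × 3.9 / 1 ≈ 0.078943

P(X=1) ≈ 0.078943 ≈ 7.89%


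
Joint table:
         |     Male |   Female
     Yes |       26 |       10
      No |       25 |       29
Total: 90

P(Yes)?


P(Yes) = (26+10)/90 = 36/90 = 2/5

P(Yes) = 2/5 ≈ 40.00%


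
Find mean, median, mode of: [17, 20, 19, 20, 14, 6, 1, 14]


Sorted: [1, 6, 14, 14, 17, 19, 20, 20]
Mean = 111/8
Median = 31/2
Freq: {17: 1, 20: 2, 19: 1, 14: 2, 6: 1, 1: 1}
Mode: [14, 20]

Mean=111/8, Median=31/2, Mode=[14, 20]


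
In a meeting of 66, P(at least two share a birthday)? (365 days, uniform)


P(all different) = Π(365-i)/365 for i=0..65
= 0.001904
P(match) = 1 - 0.001904 = 0.998096

P ≈ 0.9981 ≈ 99.81%


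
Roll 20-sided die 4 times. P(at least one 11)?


P(no 11)^4 = (19/20)^4 = 130321/160000
P(≥1) = 1 - 130321/160000 = 29679/160000

P = 29679/160000 ≈ 18.55%


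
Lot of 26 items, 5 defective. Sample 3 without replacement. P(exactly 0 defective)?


Hypergeometric: C(5,0)×C(21,3)/C(26,3)
= 1×1330/2600 = 133/260

P(X=0) = 133/260 ≈ 51.15%


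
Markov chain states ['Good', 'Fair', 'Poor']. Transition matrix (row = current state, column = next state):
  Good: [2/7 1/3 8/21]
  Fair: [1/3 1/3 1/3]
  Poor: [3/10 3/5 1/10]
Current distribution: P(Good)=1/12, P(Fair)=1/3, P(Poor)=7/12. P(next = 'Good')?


P(next=Good) = Σᵢ P(now=i)×P(i→Good)
= 1/12×2/7 + 1/3×1/3 + 7/12×3/10
= 1/42 + 1/9 + 7/40 = 781/2520

P = 781/2520 ≈ 0.3099


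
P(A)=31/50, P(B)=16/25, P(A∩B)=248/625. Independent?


P(A)×P(B) = 248/625
P(A∩B) = 248/625
Equal ✓ → Independent

Yes, independent


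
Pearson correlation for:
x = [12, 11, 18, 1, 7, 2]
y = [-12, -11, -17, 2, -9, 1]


n=6, Σx=51, Σy=-46, Σxy=-630, Σx²=643, Σy²=640
r = (6×(-630) - 51×(-46))/√((6×643 - 51²)(6×640 - (-46)²))
= -1434/√(1257×1724) = -1434/√2167068 ≈ -1434/1472.0965 ≈ -0.9741

r ≈ -0.9741


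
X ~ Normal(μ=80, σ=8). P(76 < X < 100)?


z₁=(76-80)/8=-0.5, z₂=(100-80)/8=2.5
P = Φ(2.5) - Φ(-0.5) = 0.993790 - 0.308538 = 0.685252 ≈ 0.6853

P(76 < X < 100) ≈ 0.6853


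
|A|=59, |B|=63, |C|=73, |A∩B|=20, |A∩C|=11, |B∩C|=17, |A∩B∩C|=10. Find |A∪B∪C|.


|A∪B∪C| = 59+63+73-20-11-17+10 = 157

|A∪B∪C| = 157


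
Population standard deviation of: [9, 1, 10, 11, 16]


Mean = 47/5
  (9-47/5)²=4/25
  (1-47/5)²=1764/25
  (10-47/5)²=9/25
  (11-47/5)²=64/25
  (16-47/5)²=1089/25
Σ(x-μ)² = 586/5
σ² = (586/5)/5 = 586/25

σ = √(586/25) ≈ 4.8415


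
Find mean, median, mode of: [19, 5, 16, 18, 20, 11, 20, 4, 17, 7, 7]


Sorted: [4, 5, 7, 7, 11, 16, 17, 18, 19, 20, 20]
Mean = 144/11
Median = 16
Freq: {19: 1, 5: 1, 16: 1, 18: 1, 20: 2, 11: 1, 4: 1, 17: 1, 7: 2}
Mode: [7, 20]

Mean=144/11, Median=16, Mode=[7, 20]


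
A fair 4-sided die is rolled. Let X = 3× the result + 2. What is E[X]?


E[die] = (1+4)/2 = 5/2
E[X] = 3×5/2 + 2 = 19/2

E[X] = 19/2


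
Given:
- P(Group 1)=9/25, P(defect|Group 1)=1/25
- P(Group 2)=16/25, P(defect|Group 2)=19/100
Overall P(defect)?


P(B) = Σ P(B|Aᵢ)×P(Aᵢ)
  1/25×9/25 = 9/625
  19/100×16/25 = 76/625
Sum = 17/125

P(defect) = 17/125 ≈ 13.60%


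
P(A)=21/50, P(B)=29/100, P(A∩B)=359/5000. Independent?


P(A)×P(B) = 609/5000
P(A∩B) = 359/5000
Not equal → NOT independent

No, not independent


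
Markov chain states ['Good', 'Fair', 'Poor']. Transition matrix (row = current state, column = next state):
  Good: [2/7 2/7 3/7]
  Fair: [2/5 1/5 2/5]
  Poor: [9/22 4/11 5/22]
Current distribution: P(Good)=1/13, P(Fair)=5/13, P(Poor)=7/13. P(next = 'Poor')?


P(next=Poor) = Σᵢ P(now=i)×P(i→Poor)
= 1/13×3/7 + 5/13×2/5 + 7/13×5/22
= 3/91 + 2/13 + 35/286 = 619/2002

P = 619/2002 ≈ 0.3092


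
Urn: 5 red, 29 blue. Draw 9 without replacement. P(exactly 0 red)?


Hypergeometric: C(5,0)×C(29,9)/C(34,9)
= 1×10015005/52451256 = 805/4216

P(X=0) = 805/4216 ≈ 19.09%
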